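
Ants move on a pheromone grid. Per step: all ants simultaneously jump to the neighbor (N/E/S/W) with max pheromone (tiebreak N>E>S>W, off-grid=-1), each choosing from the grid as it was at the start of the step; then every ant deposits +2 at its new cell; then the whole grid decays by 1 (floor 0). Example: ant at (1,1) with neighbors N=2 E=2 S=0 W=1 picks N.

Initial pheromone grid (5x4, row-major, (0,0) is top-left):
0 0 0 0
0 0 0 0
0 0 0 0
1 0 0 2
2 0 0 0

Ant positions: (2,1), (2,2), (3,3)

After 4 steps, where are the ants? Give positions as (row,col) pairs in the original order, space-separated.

Step 1: ant0:(2,1)->N->(1,1) | ant1:(2,2)->N->(1,2) | ant2:(3,3)->N->(2,3)
  grid max=1 at (1,1)
Step 2: ant0:(1,1)->E->(1,2) | ant1:(1,2)->W->(1,1) | ant2:(2,3)->S->(3,3)
  grid max=2 at (1,1)
Step 3: ant0:(1,2)->W->(1,1) | ant1:(1,1)->E->(1,2) | ant2:(3,3)->N->(2,3)
  grid max=3 at (1,1)
Step 4: ant0:(1,1)->E->(1,2) | ant1:(1,2)->W->(1,1) | ant2:(2,3)->S->(3,3)
  grid max=4 at (1,1)

(1,2) (1,1) (3,3)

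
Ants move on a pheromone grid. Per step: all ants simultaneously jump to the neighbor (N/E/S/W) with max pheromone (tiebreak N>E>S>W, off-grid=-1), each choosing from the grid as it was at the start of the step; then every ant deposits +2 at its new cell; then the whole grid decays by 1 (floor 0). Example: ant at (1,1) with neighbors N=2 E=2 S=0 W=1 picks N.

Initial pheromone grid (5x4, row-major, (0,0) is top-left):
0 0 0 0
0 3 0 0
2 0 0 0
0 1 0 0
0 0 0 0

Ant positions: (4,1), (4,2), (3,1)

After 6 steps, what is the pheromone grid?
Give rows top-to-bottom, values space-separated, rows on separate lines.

After step 1: ants at (3,1),(3,2),(2,1)
  0 0 0 0
  0 2 0 0
  1 1 0 0
  0 2 1 0
  0 0 0 0
After step 2: ants at (2,1),(3,1),(1,1)
  0 0 0 0
  0 3 0 0
  0 2 0 0
  0 3 0 0
  0 0 0 0
After step 3: ants at (1,1),(2,1),(2,1)
  0 0 0 0
  0 4 0 0
  0 5 0 0
  0 2 0 0
  0 0 0 0
After step 4: ants at (2,1),(1,1),(1,1)
  0 0 0 0
  0 7 0 0
  0 6 0 0
  0 1 0 0
  0 0 0 0
After step 5: ants at (1,1),(2,1),(2,1)
  0 0 0 0
  0 8 0 0
  0 9 0 0
  0 0 0 0
  0 0 0 0
After step 6: ants at (2,1),(1,1),(1,1)
  0 0 0 0
  0 11 0 0
  0 10 0 0
  0 0 0 0
  0 0 0 0

0 0 0 0
0 11 0 0
0 10 0 0
0 0 0 0
0 0 0 0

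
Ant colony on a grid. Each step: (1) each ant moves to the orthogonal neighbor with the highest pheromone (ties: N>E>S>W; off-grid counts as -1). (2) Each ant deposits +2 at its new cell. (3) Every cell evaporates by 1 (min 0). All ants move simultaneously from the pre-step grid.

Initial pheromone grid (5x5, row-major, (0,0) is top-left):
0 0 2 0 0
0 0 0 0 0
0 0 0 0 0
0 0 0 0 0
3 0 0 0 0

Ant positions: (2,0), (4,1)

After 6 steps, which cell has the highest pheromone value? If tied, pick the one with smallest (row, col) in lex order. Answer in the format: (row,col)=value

Answer: (4,0)=3

Derivation:
Step 1: ant0:(2,0)->N->(1,0) | ant1:(4,1)->W->(4,0)
  grid max=4 at (4,0)
Step 2: ant0:(1,0)->N->(0,0) | ant1:(4,0)->N->(3,0)
  grid max=3 at (4,0)
Step 3: ant0:(0,0)->E->(0,1) | ant1:(3,0)->S->(4,0)
  grid max=4 at (4,0)
Step 4: ant0:(0,1)->E->(0,2) | ant1:(4,0)->N->(3,0)
  grid max=3 at (4,0)
Step 5: ant0:(0,2)->E->(0,3) | ant1:(3,0)->S->(4,0)
  grid max=4 at (4,0)
Step 6: ant0:(0,3)->E->(0,4) | ant1:(4,0)->N->(3,0)
  grid max=3 at (4,0)
Final grid:
  0 0 0 0 1
  0 0 0 0 0
  0 0 0 0 0
  1 0 0 0 0
  3 0 0 0 0
Max pheromone 3 at (4,0)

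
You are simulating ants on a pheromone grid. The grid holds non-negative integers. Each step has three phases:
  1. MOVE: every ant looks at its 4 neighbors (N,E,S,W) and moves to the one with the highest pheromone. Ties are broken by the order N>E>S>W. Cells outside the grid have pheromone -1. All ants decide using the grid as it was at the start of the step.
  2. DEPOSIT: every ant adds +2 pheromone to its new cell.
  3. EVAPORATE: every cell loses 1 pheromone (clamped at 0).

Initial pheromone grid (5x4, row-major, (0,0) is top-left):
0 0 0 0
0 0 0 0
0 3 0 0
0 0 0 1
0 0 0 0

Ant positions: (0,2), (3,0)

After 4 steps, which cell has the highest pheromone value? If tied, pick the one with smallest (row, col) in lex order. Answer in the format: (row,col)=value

Step 1: ant0:(0,2)->E->(0,3) | ant1:(3,0)->N->(2,0)
  grid max=2 at (2,1)
Step 2: ant0:(0,3)->S->(1,3) | ant1:(2,0)->E->(2,1)
  grid max=3 at (2,1)
Step 3: ant0:(1,3)->N->(0,3) | ant1:(2,1)->N->(1,1)
  grid max=2 at (2,1)
Step 4: ant0:(0,3)->S->(1,3) | ant1:(1,1)->S->(2,1)
  grid max=3 at (2,1)
Final grid:
  0 0 0 0
  0 0 0 1
  0 3 0 0
  0 0 0 0
  0 0 0 0
Max pheromone 3 at (2,1)

Answer: (2,1)=3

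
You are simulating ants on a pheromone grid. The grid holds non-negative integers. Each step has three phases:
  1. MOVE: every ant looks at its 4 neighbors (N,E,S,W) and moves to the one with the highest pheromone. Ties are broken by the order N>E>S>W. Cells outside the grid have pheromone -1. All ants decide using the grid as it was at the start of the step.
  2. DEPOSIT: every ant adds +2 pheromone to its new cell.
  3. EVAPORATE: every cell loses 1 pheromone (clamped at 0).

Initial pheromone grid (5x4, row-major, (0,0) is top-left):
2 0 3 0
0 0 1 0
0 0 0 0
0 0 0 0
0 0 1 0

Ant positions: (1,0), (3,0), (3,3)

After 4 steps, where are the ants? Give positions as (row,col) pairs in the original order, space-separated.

Step 1: ant0:(1,0)->N->(0,0) | ant1:(3,0)->N->(2,0) | ant2:(3,3)->N->(2,3)
  grid max=3 at (0,0)
Step 2: ant0:(0,0)->E->(0,1) | ant1:(2,0)->N->(1,0) | ant2:(2,3)->N->(1,3)
  grid max=2 at (0,0)
Step 3: ant0:(0,1)->W->(0,0) | ant1:(1,0)->N->(0,0) | ant2:(1,3)->N->(0,3)
  grid max=5 at (0,0)
Step 4: ant0:(0,0)->E->(0,1) | ant1:(0,0)->E->(0,1) | ant2:(0,3)->S->(1,3)
  grid max=4 at (0,0)

(0,1) (0,1) (1,3)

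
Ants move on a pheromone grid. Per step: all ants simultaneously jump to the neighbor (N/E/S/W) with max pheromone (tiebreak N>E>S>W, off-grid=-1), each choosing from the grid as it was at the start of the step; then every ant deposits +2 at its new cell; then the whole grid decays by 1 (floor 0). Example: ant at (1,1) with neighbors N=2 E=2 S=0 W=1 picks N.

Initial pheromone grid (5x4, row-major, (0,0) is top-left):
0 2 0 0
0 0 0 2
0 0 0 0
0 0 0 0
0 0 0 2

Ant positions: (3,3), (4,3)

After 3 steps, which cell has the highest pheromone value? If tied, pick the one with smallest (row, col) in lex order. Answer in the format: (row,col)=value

Step 1: ant0:(3,3)->S->(4,3) | ant1:(4,3)->N->(3,3)
  grid max=3 at (4,3)
Step 2: ant0:(4,3)->N->(3,3) | ant1:(3,3)->S->(4,3)
  grid max=4 at (4,3)
Step 3: ant0:(3,3)->S->(4,3) | ant1:(4,3)->N->(3,3)
  grid max=5 at (4,3)
Final grid:
  0 0 0 0
  0 0 0 0
  0 0 0 0
  0 0 0 3
  0 0 0 5
Max pheromone 5 at (4,3)

Answer: (4,3)=5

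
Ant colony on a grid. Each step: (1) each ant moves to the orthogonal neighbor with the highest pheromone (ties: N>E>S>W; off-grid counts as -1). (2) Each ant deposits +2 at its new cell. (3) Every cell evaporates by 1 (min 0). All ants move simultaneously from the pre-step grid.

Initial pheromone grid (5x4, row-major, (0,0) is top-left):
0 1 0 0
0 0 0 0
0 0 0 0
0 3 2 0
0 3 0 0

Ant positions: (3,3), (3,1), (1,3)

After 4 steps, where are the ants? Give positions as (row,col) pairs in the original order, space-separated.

Step 1: ant0:(3,3)->W->(3,2) | ant1:(3,1)->S->(4,1) | ant2:(1,3)->N->(0,3)
  grid max=4 at (4,1)
Step 2: ant0:(3,2)->W->(3,1) | ant1:(4,1)->N->(3,1) | ant2:(0,3)->S->(1,3)
  grid max=5 at (3,1)
Step 3: ant0:(3,1)->S->(4,1) | ant1:(3,1)->S->(4,1) | ant2:(1,3)->N->(0,3)
  grid max=6 at (4,1)
Step 4: ant0:(4,1)->N->(3,1) | ant1:(4,1)->N->(3,1) | ant2:(0,3)->S->(1,3)
  grid max=7 at (3,1)

(3,1) (3,1) (1,3)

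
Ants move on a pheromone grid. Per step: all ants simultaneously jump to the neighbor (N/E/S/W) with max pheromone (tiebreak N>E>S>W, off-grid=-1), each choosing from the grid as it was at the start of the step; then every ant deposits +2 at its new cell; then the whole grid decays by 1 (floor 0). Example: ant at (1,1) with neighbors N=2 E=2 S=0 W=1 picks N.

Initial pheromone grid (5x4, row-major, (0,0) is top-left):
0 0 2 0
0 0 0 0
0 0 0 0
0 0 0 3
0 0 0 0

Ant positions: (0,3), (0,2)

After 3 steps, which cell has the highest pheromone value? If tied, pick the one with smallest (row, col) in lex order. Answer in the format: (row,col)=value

Answer: (0,2)=5

Derivation:
Step 1: ant0:(0,3)->W->(0,2) | ant1:(0,2)->E->(0,3)
  grid max=3 at (0,2)
Step 2: ant0:(0,2)->E->(0,3) | ant1:(0,3)->W->(0,2)
  grid max=4 at (0,2)
Step 3: ant0:(0,3)->W->(0,2) | ant1:(0,2)->E->(0,3)
  grid max=5 at (0,2)
Final grid:
  0 0 5 3
  0 0 0 0
  0 0 0 0
  0 0 0 0
  0 0 0 0
Max pheromone 5 at (0,2)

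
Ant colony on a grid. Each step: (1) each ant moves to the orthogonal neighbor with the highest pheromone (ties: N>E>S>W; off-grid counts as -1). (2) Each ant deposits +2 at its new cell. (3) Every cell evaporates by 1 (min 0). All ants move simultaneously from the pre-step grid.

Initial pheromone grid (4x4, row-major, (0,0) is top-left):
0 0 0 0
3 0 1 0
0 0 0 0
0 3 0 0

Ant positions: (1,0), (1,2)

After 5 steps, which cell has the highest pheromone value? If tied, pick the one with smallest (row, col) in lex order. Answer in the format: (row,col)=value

Step 1: ant0:(1,0)->N->(0,0) | ant1:(1,2)->N->(0,2)
  grid max=2 at (1,0)
Step 2: ant0:(0,0)->S->(1,0) | ant1:(0,2)->E->(0,3)
  grid max=3 at (1,0)
Step 3: ant0:(1,0)->N->(0,0) | ant1:(0,3)->S->(1,3)
  grid max=2 at (1,0)
Step 4: ant0:(0,0)->S->(1,0) | ant1:(1,3)->N->(0,3)
  grid max=3 at (1,0)
Step 5: ant0:(1,0)->N->(0,0) | ant1:(0,3)->S->(1,3)
  grid max=2 at (1,0)
Final grid:
  1 0 0 0
  2 0 0 1
  0 0 0 0
  0 0 0 0
Max pheromone 2 at (1,0)

Answer: (1,0)=2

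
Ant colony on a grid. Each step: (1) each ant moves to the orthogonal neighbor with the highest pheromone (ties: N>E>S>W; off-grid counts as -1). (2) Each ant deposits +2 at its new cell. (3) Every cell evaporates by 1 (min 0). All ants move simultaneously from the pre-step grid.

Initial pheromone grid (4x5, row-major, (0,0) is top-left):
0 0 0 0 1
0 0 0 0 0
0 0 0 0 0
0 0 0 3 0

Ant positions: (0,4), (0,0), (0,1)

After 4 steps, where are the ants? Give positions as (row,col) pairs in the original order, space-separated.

Step 1: ant0:(0,4)->S->(1,4) | ant1:(0,0)->E->(0,1) | ant2:(0,1)->E->(0,2)
  grid max=2 at (3,3)
Step 2: ant0:(1,4)->N->(0,4) | ant1:(0,1)->E->(0,2) | ant2:(0,2)->W->(0,1)
  grid max=2 at (0,1)
Step 3: ant0:(0,4)->S->(1,4) | ant1:(0,2)->W->(0,1) | ant2:(0,1)->E->(0,2)
  grid max=3 at (0,1)
Step 4: ant0:(1,4)->N->(0,4) | ant1:(0,1)->E->(0,2) | ant2:(0,2)->W->(0,1)
  grid max=4 at (0,1)

(0,4) (0,2) (0,1)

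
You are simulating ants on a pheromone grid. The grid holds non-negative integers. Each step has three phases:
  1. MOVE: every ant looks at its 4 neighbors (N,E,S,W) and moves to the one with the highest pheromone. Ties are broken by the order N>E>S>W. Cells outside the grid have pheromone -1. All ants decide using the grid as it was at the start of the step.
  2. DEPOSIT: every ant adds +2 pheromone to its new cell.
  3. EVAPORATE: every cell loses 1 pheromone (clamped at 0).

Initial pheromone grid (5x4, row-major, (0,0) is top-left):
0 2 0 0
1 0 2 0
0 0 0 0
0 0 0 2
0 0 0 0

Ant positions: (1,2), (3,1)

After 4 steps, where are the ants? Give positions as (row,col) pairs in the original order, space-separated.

Step 1: ant0:(1,2)->N->(0,2) | ant1:(3,1)->N->(2,1)
  grid max=1 at (0,1)
Step 2: ant0:(0,2)->S->(1,2) | ant1:(2,1)->N->(1,1)
  grid max=2 at (1,2)
Step 3: ant0:(1,2)->W->(1,1) | ant1:(1,1)->E->(1,2)
  grid max=3 at (1,2)
Step 4: ant0:(1,1)->E->(1,2) | ant1:(1,2)->W->(1,1)
  grid max=4 at (1,2)

(1,2) (1,1)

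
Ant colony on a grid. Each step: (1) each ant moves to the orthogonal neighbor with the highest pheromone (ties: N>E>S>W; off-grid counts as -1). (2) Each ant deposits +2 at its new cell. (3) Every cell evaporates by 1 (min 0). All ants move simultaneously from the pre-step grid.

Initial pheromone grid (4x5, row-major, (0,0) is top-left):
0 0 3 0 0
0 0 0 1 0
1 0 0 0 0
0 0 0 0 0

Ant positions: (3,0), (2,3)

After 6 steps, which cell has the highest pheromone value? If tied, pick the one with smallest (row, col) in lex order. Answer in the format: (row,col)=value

Step 1: ant0:(3,0)->N->(2,0) | ant1:(2,3)->N->(1,3)
  grid max=2 at (0,2)
Step 2: ant0:(2,0)->N->(1,0) | ant1:(1,3)->N->(0,3)
  grid max=1 at (0,2)
Step 3: ant0:(1,0)->S->(2,0) | ant1:(0,3)->S->(1,3)
  grid max=2 at (1,3)
Step 4: ant0:(2,0)->N->(1,0) | ant1:(1,3)->N->(0,3)
  grid max=1 at (0,3)
Step 5: ant0:(1,0)->S->(2,0) | ant1:(0,3)->S->(1,3)
  grid max=2 at (1,3)
Step 6: ant0:(2,0)->N->(1,0) | ant1:(1,3)->N->(0,3)
  grid max=1 at (0,3)
Final grid:
  0 0 0 1 0
  1 0 0 1 0
  1 0 0 0 0
  0 0 0 0 0
Max pheromone 1 at (0,3)

Answer: (0,3)=1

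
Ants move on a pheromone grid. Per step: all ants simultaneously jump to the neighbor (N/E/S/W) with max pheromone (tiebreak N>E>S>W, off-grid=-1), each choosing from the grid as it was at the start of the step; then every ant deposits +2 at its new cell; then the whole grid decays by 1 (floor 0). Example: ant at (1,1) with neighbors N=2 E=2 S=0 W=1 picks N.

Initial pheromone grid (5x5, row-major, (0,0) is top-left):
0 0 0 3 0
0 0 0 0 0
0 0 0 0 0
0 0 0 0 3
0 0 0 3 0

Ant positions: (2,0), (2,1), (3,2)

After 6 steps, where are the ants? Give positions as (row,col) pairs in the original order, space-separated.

Step 1: ant0:(2,0)->N->(1,0) | ant1:(2,1)->N->(1,1) | ant2:(3,2)->N->(2,2)
  grid max=2 at (0,3)
Step 2: ant0:(1,0)->E->(1,1) | ant1:(1,1)->W->(1,0) | ant2:(2,2)->N->(1,2)
  grid max=2 at (1,0)
Step 3: ant0:(1,1)->W->(1,0) | ant1:(1,0)->E->(1,1) | ant2:(1,2)->W->(1,1)
  grid max=5 at (1,1)
Step 4: ant0:(1,0)->E->(1,1) | ant1:(1,1)->W->(1,0) | ant2:(1,1)->W->(1,0)
  grid max=6 at (1,0)
Step 5: ant0:(1,1)->W->(1,0) | ant1:(1,0)->E->(1,1) | ant2:(1,0)->E->(1,1)
  grid max=9 at (1,1)
Step 6: ant0:(1,0)->E->(1,1) | ant1:(1,1)->W->(1,0) | ant2:(1,1)->W->(1,0)
  grid max=10 at (1,0)

(1,1) (1,0) (1,0)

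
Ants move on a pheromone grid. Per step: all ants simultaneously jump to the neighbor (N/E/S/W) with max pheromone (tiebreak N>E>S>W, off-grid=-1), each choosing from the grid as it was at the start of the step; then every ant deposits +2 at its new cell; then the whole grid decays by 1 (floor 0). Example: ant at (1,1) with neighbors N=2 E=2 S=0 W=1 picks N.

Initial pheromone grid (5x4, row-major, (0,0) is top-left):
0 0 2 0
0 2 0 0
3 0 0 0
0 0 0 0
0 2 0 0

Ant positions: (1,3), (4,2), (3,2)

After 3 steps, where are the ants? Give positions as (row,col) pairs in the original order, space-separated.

Step 1: ant0:(1,3)->N->(0,3) | ant1:(4,2)->W->(4,1) | ant2:(3,2)->N->(2,2)
  grid max=3 at (4,1)
Step 2: ant0:(0,3)->W->(0,2) | ant1:(4,1)->N->(3,1) | ant2:(2,2)->N->(1,2)
  grid max=2 at (0,2)
Step 3: ant0:(0,2)->S->(1,2) | ant1:(3,1)->S->(4,1) | ant2:(1,2)->N->(0,2)
  grid max=3 at (0,2)

(1,2) (4,1) (0,2)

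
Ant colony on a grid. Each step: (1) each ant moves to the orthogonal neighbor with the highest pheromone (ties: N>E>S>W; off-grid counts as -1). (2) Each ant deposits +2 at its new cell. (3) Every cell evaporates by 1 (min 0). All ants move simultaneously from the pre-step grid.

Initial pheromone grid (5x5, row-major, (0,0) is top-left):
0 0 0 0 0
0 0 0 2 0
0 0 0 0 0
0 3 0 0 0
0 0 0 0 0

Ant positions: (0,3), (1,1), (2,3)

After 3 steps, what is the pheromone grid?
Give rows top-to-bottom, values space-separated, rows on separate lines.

After step 1: ants at (1,3),(0,1),(1,3)
  0 1 0 0 0
  0 0 0 5 0
  0 0 0 0 0
  0 2 0 0 0
  0 0 0 0 0
After step 2: ants at (0,3),(0,2),(0,3)
  0 0 1 3 0
  0 0 0 4 0
  0 0 0 0 0
  0 1 0 0 0
  0 0 0 0 0
After step 3: ants at (1,3),(0,3),(1,3)
  0 0 0 4 0
  0 0 0 7 0
  0 0 0 0 0
  0 0 0 0 0
  0 0 0 0 0

0 0 0 4 0
0 0 0 7 0
0 0 0 0 0
0 0 0 0 0
0 0 0 0 0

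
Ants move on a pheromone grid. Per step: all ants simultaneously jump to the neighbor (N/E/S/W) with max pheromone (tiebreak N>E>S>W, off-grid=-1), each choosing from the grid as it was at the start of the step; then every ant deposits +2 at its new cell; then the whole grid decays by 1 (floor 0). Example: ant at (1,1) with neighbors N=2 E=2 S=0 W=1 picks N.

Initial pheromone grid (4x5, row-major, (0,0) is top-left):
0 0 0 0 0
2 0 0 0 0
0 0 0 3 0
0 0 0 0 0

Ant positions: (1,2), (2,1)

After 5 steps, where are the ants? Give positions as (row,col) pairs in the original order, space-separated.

Step 1: ant0:(1,2)->N->(0,2) | ant1:(2,1)->N->(1,1)
  grid max=2 at (2,3)
Step 2: ant0:(0,2)->E->(0,3) | ant1:(1,1)->W->(1,0)
  grid max=2 at (1,0)
Step 3: ant0:(0,3)->E->(0,4) | ant1:(1,0)->N->(0,0)
  grid max=1 at (0,0)
Step 4: ant0:(0,4)->S->(1,4) | ant1:(0,0)->S->(1,0)
  grid max=2 at (1,0)
Step 5: ant0:(1,4)->N->(0,4) | ant1:(1,0)->N->(0,0)
  grid max=1 at (0,0)

(0,4) (0,0)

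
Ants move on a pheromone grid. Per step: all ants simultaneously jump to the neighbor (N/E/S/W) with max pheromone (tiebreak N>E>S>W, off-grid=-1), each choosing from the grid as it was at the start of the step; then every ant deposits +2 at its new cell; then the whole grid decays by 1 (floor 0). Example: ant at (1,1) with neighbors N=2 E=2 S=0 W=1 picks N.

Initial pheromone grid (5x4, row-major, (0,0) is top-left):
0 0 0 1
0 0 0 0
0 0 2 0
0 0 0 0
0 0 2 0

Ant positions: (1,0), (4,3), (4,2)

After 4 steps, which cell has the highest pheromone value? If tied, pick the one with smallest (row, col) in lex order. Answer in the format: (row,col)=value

Step 1: ant0:(1,0)->N->(0,0) | ant1:(4,3)->W->(4,2) | ant2:(4,2)->N->(3,2)
  grid max=3 at (4,2)
Step 2: ant0:(0,0)->E->(0,1) | ant1:(4,2)->N->(3,2) | ant2:(3,2)->S->(4,2)
  grid max=4 at (4,2)
Step 3: ant0:(0,1)->E->(0,2) | ant1:(3,2)->S->(4,2) | ant2:(4,2)->N->(3,2)
  grid max=5 at (4,2)
Step 4: ant0:(0,2)->E->(0,3) | ant1:(4,2)->N->(3,2) | ant2:(3,2)->S->(4,2)
  grid max=6 at (4,2)
Final grid:
  0 0 0 1
  0 0 0 0
  0 0 0 0
  0 0 4 0
  0 0 6 0
Max pheromone 6 at (4,2)

Answer: (4,2)=6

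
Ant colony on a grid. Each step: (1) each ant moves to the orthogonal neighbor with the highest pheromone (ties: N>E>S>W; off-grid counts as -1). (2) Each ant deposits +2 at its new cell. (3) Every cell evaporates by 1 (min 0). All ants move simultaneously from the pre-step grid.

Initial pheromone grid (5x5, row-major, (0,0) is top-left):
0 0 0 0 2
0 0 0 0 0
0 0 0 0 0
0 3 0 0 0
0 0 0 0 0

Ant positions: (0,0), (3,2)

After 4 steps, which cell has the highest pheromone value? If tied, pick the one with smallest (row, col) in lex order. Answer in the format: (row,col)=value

Answer: (3,1)=3

Derivation:
Step 1: ant0:(0,0)->E->(0,1) | ant1:(3,2)->W->(3,1)
  grid max=4 at (3,1)
Step 2: ant0:(0,1)->E->(0,2) | ant1:(3,1)->N->(2,1)
  grid max=3 at (3,1)
Step 3: ant0:(0,2)->E->(0,3) | ant1:(2,1)->S->(3,1)
  grid max=4 at (3,1)
Step 4: ant0:(0,3)->E->(0,4) | ant1:(3,1)->N->(2,1)
  grid max=3 at (3,1)
Final grid:
  0 0 0 0 1
  0 0 0 0 0
  0 1 0 0 0
  0 3 0 0 0
  0 0 0 0 0
Max pheromone 3 at (3,1)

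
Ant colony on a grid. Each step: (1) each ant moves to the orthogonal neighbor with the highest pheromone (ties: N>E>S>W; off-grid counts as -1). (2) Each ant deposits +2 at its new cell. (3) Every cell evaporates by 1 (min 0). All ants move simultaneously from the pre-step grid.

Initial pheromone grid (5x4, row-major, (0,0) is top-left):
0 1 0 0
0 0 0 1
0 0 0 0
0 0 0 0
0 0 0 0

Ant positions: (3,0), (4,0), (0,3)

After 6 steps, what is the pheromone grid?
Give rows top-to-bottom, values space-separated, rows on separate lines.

After step 1: ants at (2,0),(3,0),(1,3)
  0 0 0 0
  0 0 0 2
  1 0 0 0
  1 0 0 0
  0 0 0 0
After step 2: ants at (3,0),(2,0),(0,3)
  0 0 0 1
  0 0 0 1
  2 0 0 0
  2 0 0 0
  0 0 0 0
After step 3: ants at (2,0),(3,0),(1,3)
  0 0 0 0
  0 0 0 2
  3 0 0 0
  3 0 0 0
  0 0 0 0
After step 4: ants at (3,0),(2,0),(0,3)
  0 0 0 1
  0 0 0 1
  4 0 0 0
  4 0 0 0
  0 0 0 0
After step 5: ants at (2,0),(3,0),(1,3)
  0 0 0 0
  0 0 0 2
  5 0 0 0
  5 0 0 0
  0 0 0 0
After step 6: ants at (3,0),(2,0),(0,3)
  0 0 0 1
  0 0 0 1
  6 0 0 0
  6 0 0 0
  0 0 0 0

0 0 0 1
0 0 0 1
6 0 0 0
6 0 0 0
0 0 0 0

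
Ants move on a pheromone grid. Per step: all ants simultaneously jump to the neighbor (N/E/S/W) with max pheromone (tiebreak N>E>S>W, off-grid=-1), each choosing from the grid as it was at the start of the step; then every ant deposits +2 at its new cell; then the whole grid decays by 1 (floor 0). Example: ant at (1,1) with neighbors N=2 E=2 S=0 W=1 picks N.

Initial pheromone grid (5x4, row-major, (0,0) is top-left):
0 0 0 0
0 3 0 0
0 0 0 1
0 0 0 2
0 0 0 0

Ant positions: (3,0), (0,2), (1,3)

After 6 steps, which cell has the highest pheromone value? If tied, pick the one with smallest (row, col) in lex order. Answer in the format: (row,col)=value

Answer: (3,3)=6

Derivation:
Step 1: ant0:(3,0)->N->(2,0) | ant1:(0,2)->E->(0,3) | ant2:(1,3)->S->(2,3)
  grid max=2 at (1,1)
Step 2: ant0:(2,0)->N->(1,0) | ant1:(0,3)->S->(1,3) | ant2:(2,3)->S->(3,3)
  grid max=2 at (3,3)
Step 3: ant0:(1,0)->E->(1,1) | ant1:(1,3)->S->(2,3) | ant2:(3,3)->N->(2,3)
  grid max=4 at (2,3)
Step 4: ant0:(1,1)->N->(0,1) | ant1:(2,3)->S->(3,3) | ant2:(2,3)->S->(3,3)
  grid max=4 at (3,3)
Step 5: ant0:(0,1)->S->(1,1) | ant1:(3,3)->N->(2,3) | ant2:(3,3)->N->(2,3)
  grid max=6 at (2,3)
Step 6: ant0:(1,1)->N->(0,1) | ant1:(2,3)->S->(3,3) | ant2:(2,3)->S->(3,3)
  grid max=6 at (3,3)
Final grid:
  0 1 0 0
  0 1 0 0
  0 0 0 5
  0 0 0 6
  0 0 0 0
Max pheromone 6 at (3,3)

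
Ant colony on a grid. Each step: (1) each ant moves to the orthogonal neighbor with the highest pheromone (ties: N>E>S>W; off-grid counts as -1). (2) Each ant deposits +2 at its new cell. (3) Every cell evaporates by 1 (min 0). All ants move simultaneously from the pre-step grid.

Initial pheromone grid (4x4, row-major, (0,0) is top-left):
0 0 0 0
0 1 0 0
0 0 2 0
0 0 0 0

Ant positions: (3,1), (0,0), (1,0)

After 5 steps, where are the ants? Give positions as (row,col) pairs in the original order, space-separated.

Step 1: ant0:(3,1)->N->(2,1) | ant1:(0,0)->E->(0,1) | ant2:(1,0)->E->(1,1)
  grid max=2 at (1,1)
Step 2: ant0:(2,1)->N->(1,1) | ant1:(0,1)->S->(1,1) | ant2:(1,1)->N->(0,1)
  grid max=5 at (1,1)
Step 3: ant0:(1,1)->N->(0,1) | ant1:(1,1)->N->(0,1) | ant2:(0,1)->S->(1,1)
  grid max=6 at (1,1)
Step 4: ant0:(0,1)->S->(1,1) | ant1:(0,1)->S->(1,1) | ant2:(1,1)->N->(0,1)
  grid max=9 at (1,1)
Step 5: ant0:(1,1)->N->(0,1) | ant1:(1,1)->N->(0,1) | ant2:(0,1)->S->(1,1)
  grid max=10 at (1,1)

(0,1) (0,1) (1,1)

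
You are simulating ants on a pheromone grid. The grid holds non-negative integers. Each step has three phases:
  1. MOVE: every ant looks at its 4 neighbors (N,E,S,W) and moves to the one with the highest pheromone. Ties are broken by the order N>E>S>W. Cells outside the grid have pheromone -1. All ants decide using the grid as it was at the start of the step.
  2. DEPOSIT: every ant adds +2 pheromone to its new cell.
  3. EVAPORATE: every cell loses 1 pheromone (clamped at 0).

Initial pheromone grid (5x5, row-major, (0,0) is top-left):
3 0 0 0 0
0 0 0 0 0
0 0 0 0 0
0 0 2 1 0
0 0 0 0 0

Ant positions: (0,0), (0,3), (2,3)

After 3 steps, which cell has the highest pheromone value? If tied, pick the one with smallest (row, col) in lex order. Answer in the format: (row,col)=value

Answer: (0,0)=2

Derivation:
Step 1: ant0:(0,0)->E->(0,1) | ant1:(0,3)->E->(0,4) | ant2:(2,3)->S->(3,3)
  grid max=2 at (0,0)
Step 2: ant0:(0,1)->W->(0,0) | ant1:(0,4)->S->(1,4) | ant2:(3,3)->W->(3,2)
  grid max=3 at (0,0)
Step 3: ant0:(0,0)->E->(0,1) | ant1:(1,4)->N->(0,4) | ant2:(3,2)->E->(3,3)
  grid max=2 at (0,0)
Final grid:
  2 1 0 0 1
  0 0 0 0 0
  0 0 0 0 0
  0 0 1 2 0
  0 0 0 0 0
Max pheromone 2 at (0,0)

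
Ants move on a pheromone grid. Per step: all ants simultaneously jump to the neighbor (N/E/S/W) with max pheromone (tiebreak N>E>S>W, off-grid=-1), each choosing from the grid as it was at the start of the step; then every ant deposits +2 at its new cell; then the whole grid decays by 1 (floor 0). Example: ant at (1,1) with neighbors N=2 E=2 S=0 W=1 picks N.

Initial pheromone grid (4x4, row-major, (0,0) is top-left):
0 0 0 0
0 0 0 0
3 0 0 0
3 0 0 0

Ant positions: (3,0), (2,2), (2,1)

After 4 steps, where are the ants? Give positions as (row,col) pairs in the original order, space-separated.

Step 1: ant0:(3,0)->N->(2,0) | ant1:(2,2)->N->(1,2) | ant2:(2,1)->W->(2,0)
  grid max=6 at (2,0)
Step 2: ant0:(2,0)->S->(3,0) | ant1:(1,2)->N->(0,2) | ant2:(2,0)->S->(3,0)
  grid max=5 at (2,0)
Step 3: ant0:(3,0)->N->(2,0) | ant1:(0,2)->E->(0,3) | ant2:(3,0)->N->(2,0)
  grid max=8 at (2,0)
Step 4: ant0:(2,0)->S->(3,0) | ant1:(0,3)->S->(1,3) | ant2:(2,0)->S->(3,0)
  grid max=7 at (2,0)

(3,0) (1,3) (3,0)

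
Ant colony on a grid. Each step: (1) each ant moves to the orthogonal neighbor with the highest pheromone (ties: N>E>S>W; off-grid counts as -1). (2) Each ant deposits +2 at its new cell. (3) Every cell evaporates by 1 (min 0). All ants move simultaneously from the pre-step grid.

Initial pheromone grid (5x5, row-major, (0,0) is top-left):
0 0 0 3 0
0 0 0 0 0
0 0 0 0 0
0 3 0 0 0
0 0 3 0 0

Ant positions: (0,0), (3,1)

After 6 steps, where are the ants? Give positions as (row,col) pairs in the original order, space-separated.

Step 1: ant0:(0,0)->E->(0,1) | ant1:(3,1)->N->(2,1)
  grid max=2 at (0,3)
Step 2: ant0:(0,1)->E->(0,2) | ant1:(2,1)->S->(3,1)
  grid max=3 at (3,1)
Step 3: ant0:(0,2)->E->(0,3) | ant1:(3,1)->N->(2,1)
  grid max=2 at (0,3)
Step 4: ant0:(0,3)->E->(0,4) | ant1:(2,1)->S->(3,1)
  grid max=3 at (3,1)
Step 5: ant0:(0,4)->W->(0,3) | ant1:(3,1)->N->(2,1)
  grid max=2 at (0,3)
Step 6: ant0:(0,3)->E->(0,4) | ant1:(2,1)->S->(3,1)
  grid max=3 at (3,1)

(0,4) (3,1)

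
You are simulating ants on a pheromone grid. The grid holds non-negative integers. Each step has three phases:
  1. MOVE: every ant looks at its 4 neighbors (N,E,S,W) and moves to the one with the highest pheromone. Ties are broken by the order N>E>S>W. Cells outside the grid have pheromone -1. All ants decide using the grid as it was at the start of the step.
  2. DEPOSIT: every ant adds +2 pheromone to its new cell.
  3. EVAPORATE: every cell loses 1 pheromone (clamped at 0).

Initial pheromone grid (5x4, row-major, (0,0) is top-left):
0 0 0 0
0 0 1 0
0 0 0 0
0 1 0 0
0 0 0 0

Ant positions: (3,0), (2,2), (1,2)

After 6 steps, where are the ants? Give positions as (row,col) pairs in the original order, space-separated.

Step 1: ant0:(3,0)->E->(3,1) | ant1:(2,2)->N->(1,2) | ant2:(1,2)->N->(0,2)
  grid max=2 at (1,2)
Step 2: ant0:(3,1)->N->(2,1) | ant1:(1,2)->N->(0,2) | ant2:(0,2)->S->(1,2)
  grid max=3 at (1,2)
Step 3: ant0:(2,1)->S->(3,1) | ant1:(0,2)->S->(1,2) | ant2:(1,2)->N->(0,2)
  grid max=4 at (1,2)
Step 4: ant0:(3,1)->N->(2,1) | ant1:(1,2)->N->(0,2) | ant2:(0,2)->S->(1,2)
  grid max=5 at (1,2)
Step 5: ant0:(2,1)->S->(3,1) | ant1:(0,2)->S->(1,2) | ant2:(1,2)->N->(0,2)
  grid max=6 at (1,2)
Step 6: ant0:(3,1)->N->(2,1) | ant1:(1,2)->N->(0,2) | ant2:(0,2)->S->(1,2)
  grid max=7 at (1,2)

(2,1) (0,2) (1,2)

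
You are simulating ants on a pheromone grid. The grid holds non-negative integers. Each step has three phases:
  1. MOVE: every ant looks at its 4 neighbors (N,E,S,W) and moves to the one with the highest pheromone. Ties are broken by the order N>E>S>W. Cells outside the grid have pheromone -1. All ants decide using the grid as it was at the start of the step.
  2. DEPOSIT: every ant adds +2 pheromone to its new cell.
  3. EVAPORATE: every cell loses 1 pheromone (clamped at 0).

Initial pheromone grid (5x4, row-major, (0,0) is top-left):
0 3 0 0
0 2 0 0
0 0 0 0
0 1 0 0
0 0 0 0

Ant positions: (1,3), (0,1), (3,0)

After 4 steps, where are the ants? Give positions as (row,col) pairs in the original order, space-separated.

Step 1: ant0:(1,3)->N->(0,3) | ant1:(0,1)->S->(1,1) | ant2:(3,0)->E->(3,1)
  grid max=3 at (1,1)
Step 2: ant0:(0,3)->S->(1,3) | ant1:(1,1)->N->(0,1) | ant2:(3,1)->N->(2,1)
  grid max=3 at (0,1)
Step 3: ant0:(1,3)->N->(0,3) | ant1:(0,1)->S->(1,1) | ant2:(2,1)->N->(1,1)
  grid max=5 at (1,1)
Step 4: ant0:(0,3)->S->(1,3) | ant1:(1,1)->N->(0,1) | ant2:(1,1)->N->(0,1)
  grid max=5 at (0,1)

(1,3) (0,1) (0,1)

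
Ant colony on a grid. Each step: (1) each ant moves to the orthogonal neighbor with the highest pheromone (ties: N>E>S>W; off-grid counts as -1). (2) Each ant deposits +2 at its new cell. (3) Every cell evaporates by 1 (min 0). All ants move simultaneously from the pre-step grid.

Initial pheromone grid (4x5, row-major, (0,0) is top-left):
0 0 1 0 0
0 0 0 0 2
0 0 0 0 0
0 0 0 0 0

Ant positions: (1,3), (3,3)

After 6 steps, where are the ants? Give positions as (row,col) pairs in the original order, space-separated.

Step 1: ant0:(1,3)->E->(1,4) | ant1:(3,3)->N->(2,3)
  grid max=3 at (1,4)
Step 2: ant0:(1,4)->N->(0,4) | ant1:(2,3)->N->(1,3)
  grid max=2 at (1,4)
Step 3: ant0:(0,4)->S->(1,4) | ant1:(1,3)->E->(1,4)
  grid max=5 at (1,4)
Step 4: ant0:(1,4)->N->(0,4) | ant1:(1,4)->N->(0,4)
  grid max=4 at (1,4)
Step 5: ant0:(0,4)->S->(1,4) | ant1:(0,4)->S->(1,4)
  grid max=7 at (1,4)
Step 6: ant0:(1,4)->N->(0,4) | ant1:(1,4)->N->(0,4)
  grid max=6 at (1,4)

(0,4) (0,4)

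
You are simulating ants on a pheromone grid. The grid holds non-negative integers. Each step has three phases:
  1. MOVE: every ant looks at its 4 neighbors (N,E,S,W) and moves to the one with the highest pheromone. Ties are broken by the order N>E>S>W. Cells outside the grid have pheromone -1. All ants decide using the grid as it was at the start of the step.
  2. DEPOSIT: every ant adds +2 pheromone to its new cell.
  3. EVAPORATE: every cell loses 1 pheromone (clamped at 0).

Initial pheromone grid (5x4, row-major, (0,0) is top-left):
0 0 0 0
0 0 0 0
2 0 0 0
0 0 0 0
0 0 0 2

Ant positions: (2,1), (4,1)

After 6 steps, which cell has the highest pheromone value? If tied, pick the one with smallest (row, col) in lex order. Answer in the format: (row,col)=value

Answer: (2,0)=6

Derivation:
Step 1: ant0:(2,1)->W->(2,0) | ant1:(4,1)->N->(3,1)
  grid max=3 at (2,0)
Step 2: ant0:(2,0)->N->(1,0) | ant1:(3,1)->N->(2,1)
  grid max=2 at (2,0)
Step 3: ant0:(1,0)->S->(2,0) | ant1:(2,1)->W->(2,0)
  grid max=5 at (2,0)
Step 4: ant0:(2,0)->N->(1,0) | ant1:(2,0)->N->(1,0)
  grid max=4 at (2,0)
Step 5: ant0:(1,0)->S->(2,0) | ant1:(1,0)->S->(2,0)
  grid max=7 at (2,0)
Step 6: ant0:(2,0)->N->(1,0) | ant1:(2,0)->N->(1,0)
  grid max=6 at (2,0)
Final grid:
  0 0 0 0
  5 0 0 0
  6 0 0 0
  0 0 0 0
  0 0 0 0
Max pheromone 6 at (2,0)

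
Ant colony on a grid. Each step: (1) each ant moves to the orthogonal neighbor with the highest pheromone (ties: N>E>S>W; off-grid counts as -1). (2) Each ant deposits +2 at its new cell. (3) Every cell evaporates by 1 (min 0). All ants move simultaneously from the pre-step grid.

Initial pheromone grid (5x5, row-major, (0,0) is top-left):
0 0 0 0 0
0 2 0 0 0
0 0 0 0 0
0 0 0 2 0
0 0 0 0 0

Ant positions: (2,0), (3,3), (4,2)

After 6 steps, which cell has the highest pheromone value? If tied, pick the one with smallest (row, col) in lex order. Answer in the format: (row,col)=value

Answer: (3,3)=8

Derivation:
Step 1: ant0:(2,0)->N->(1,0) | ant1:(3,3)->N->(2,3) | ant2:(4,2)->N->(3,2)
  grid max=1 at (1,0)
Step 2: ant0:(1,0)->E->(1,1) | ant1:(2,3)->S->(3,3) | ant2:(3,2)->E->(3,3)
  grid max=4 at (3,3)
Step 3: ant0:(1,1)->N->(0,1) | ant1:(3,3)->N->(2,3) | ant2:(3,3)->N->(2,3)
  grid max=3 at (2,3)
Step 4: ant0:(0,1)->S->(1,1) | ant1:(2,3)->S->(3,3) | ant2:(2,3)->S->(3,3)
  grid max=6 at (3,3)
Step 5: ant0:(1,1)->N->(0,1) | ant1:(3,3)->N->(2,3) | ant2:(3,3)->N->(2,3)
  grid max=5 at (2,3)
Step 6: ant0:(0,1)->S->(1,1) | ant1:(2,3)->S->(3,3) | ant2:(2,3)->S->(3,3)
  grid max=8 at (3,3)
Final grid:
  0 0 0 0 0
  0 2 0 0 0
  0 0 0 4 0
  0 0 0 8 0
  0 0 0 0 0
Max pheromone 8 at (3,3)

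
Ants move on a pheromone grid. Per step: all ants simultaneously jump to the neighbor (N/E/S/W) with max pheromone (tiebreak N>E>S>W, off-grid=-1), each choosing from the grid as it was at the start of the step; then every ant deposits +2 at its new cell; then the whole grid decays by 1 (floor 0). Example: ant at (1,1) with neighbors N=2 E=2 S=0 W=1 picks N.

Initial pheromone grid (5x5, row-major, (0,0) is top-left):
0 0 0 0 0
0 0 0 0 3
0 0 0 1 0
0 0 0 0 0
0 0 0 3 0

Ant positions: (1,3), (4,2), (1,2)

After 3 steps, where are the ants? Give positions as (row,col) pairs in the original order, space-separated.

Step 1: ant0:(1,3)->E->(1,4) | ant1:(4,2)->E->(4,3) | ant2:(1,2)->N->(0,2)
  grid max=4 at (1,4)
Step 2: ant0:(1,4)->N->(0,4) | ant1:(4,3)->N->(3,3) | ant2:(0,2)->E->(0,3)
  grid max=3 at (1,4)
Step 3: ant0:(0,4)->S->(1,4) | ant1:(3,3)->S->(4,3) | ant2:(0,3)->E->(0,4)
  grid max=4 at (1,4)

(1,4) (4,3) (0,4)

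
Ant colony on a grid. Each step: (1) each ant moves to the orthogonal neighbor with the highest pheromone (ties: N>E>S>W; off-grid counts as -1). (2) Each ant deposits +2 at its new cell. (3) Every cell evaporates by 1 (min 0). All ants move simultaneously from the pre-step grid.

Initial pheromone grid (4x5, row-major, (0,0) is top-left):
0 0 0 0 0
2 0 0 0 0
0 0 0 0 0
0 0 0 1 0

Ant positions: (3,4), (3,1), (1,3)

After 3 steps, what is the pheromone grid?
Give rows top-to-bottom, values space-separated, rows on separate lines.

After step 1: ants at (3,3),(2,1),(0,3)
  0 0 0 1 0
  1 0 0 0 0
  0 1 0 0 0
  0 0 0 2 0
After step 2: ants at (2,3),(1,1),(0,4)
  0 0 0 0 1
  0 1 0 0 0
  0 0 0 1 0
  0 0 0 1 0
After step 3: ants at (3,3),(0,1),(1,4)
  0 1 0 0 0
  0 0 0 0 1
  0 0 0 0 0
  0 0 0 2 0

0 1 0 0 0
0 0 0 0 1
0 0 0 0 0
0 0 0 2 0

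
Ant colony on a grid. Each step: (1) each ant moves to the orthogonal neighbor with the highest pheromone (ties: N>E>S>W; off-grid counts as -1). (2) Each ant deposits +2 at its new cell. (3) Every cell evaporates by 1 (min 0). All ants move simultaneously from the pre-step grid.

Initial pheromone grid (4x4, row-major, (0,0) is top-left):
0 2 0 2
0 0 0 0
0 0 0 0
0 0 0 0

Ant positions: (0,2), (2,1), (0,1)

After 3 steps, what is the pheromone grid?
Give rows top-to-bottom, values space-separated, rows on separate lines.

After step 1: ants at (0,3),(1,1),(0,2)
  0 1 1 3
  0 1 0 0
  0 0 0 0
  0 0 0 0
After step 2: ants at (0,2),(0,1),(0,3)
  0 2 2 4
  0 0 0 0
  0 0 0 0
  0 0 0 0
After step 3: ants at (0,3),(0,2),(0,2)
  0 1 5 5
  0 0 0 0
  0 0 0 0
  0 0 0 0

0 1 5 5
0 0 0 0
0 0 0 0
0 0 0 0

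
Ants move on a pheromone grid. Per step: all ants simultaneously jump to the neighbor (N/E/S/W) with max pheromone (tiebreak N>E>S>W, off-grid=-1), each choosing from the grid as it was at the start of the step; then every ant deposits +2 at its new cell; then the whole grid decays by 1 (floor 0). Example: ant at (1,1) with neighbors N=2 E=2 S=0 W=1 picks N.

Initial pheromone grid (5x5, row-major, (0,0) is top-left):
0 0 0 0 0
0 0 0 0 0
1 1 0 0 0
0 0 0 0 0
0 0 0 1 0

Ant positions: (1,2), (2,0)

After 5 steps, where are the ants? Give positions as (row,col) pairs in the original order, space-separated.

Step 1: ant0:(1,2)->N->(0,2) | ant1:(2,0)->E->(2,1)
  grid max=2 at (2,1)
Step 2: ant0:(0,2)->E->(0,3) | ant1:(2,1)->N->(1,1)
  grid max=1 at (0,3)
Step 3: ant0:(0,3)->E->(0,4) | ant1:(1,1)->S->(2,1)
  grid max=2 at (2,1)
Step 4: ant0:(0,4)->S->(1,4) | ant1:(2,1)->N->(1,1)
  grid max=1 at (1,1)
Step 5: ant0:(1,4)->N->(0,4) | ant1:(1,1)->S->(2,1)
  grid max=2 at (2,1)

(0,4) (2,1)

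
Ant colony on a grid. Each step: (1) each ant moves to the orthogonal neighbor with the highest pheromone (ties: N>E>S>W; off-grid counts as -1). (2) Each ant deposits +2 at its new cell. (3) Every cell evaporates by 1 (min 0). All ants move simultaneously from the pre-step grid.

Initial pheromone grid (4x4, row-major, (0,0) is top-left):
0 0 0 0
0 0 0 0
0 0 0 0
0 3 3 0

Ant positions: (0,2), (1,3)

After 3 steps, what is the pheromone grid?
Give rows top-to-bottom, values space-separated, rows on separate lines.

After step 1: ants at (0,3),(0,3)
  0 0 0 3
  0 0 0 0
  0 0 0 0
  0 2 2 0
After step 2: ants at (1,3),(1,3)
  0 0 0 2
  0 0 0 3
  0 0 0 0
  0 1 1 0
After step 3: ants at (0,3),(0,3)
  0 0 0 5
  0 0 0 2
  0 0 0 0
  0 0 0 0

0 0 0 5
0 0 0 2
0 0 0 0
0 0 0 0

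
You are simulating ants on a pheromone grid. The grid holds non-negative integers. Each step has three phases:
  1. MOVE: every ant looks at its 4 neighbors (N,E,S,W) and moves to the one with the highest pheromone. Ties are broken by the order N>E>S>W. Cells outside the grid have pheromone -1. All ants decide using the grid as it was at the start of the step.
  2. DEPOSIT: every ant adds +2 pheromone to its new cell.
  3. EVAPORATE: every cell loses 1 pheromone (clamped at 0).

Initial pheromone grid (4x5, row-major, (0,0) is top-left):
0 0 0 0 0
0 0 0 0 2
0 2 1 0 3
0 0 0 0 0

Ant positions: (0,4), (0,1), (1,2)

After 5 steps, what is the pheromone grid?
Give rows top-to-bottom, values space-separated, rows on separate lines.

After step 1: ants at (1,4),(0,2),(2,2)
  0 0 1 0 0
  0 0 0 0 3
  0 1 2 0 2
  0 0 0 0 0
After step 2: ants at (2,4),(0,3),(2,1)
  0 0 0 1 0
  0 0 0 0 2
  0 2 1 0 3
  0 0 0 0 0
After step 3: ants at (1,4),(0,4),(2,2)
  0 0 0 0 1
  0 0 0 0 3
  0 1 2 0 2
  0 0 0 0 0
After step 4: ants at (2,4),(1,4),(2,1)
  0 0 0 0 0
  0 0 0 0 4
  0 2 1 0 3
  0 0 0 0 0
After step 5: ants at (1,4),(2,4),(2,2)
  0 0 0 0 0
  0 0 0 0 5
  0 1 2 0 4
  0 0 0 0 0

0 0 0 0 0
0 0 0 0 5
0 1 2 0 4
0 0 0 0 0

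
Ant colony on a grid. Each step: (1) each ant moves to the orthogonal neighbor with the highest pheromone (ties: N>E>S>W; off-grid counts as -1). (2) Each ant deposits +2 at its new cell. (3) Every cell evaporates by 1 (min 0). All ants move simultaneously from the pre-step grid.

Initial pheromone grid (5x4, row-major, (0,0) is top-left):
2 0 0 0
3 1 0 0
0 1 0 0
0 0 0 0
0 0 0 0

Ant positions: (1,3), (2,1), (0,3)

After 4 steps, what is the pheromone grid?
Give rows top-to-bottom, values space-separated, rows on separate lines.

After step 1: ants at (0,3),(1,1),(1,3)
  1 0 0 1
  2 2 0 1
  0 0 0 0
  0 0 0 0
  0 0 0 0
After step 2: ants at (1,3),(1,0),(0,3)
  0 0 0 2
  3 1 0 2
  0 0 0 0
  0 0 0 0
  0 0 0 0
After step 3: ants at (0,3),(1,1),(1,3)
  0 0 0 3
  2 2 0 3
  0 0 0 0
  0 0 0 0
  0 0 0 0
After step 4: ants at (1,3),(1,0),(0,3)
  0 0 0 4
  3 1 0 4
  0 0 0 0
  0 0 0 0
  0 0 0 0

0 0 0 4
3 1 0 4
0 0 0 0
0 0 0 0
0 0 0 0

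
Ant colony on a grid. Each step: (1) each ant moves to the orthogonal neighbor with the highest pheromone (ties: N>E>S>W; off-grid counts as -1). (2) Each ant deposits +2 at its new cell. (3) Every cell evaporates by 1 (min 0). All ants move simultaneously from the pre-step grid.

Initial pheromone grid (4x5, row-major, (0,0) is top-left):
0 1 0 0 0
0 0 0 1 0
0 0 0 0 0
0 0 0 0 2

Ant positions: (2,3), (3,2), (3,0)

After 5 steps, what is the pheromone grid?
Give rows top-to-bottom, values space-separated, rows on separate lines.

After step 1: ants at (1,3),(2,2),(2,0)
  0 0 0 0 0
  0 0 0 2 0
  1 0 1 0 0
  0 0 0 0 1
After step 2: ants at (0,3),(1,2),(1,0)
  0 0 0 1 0
  1 0 1 1 0
  0 0 0 0 0
  0 0 0 0 0
After step 3: ants at (1,3),(1,3),(0,0)
  1 0 0 0 0
  0 0 0 4 0
  0 0 0 0 0
  0 0 0 0 0
After step 4: ants at (0,3),(0,3),(0,1)
  0 1 0 3 0
  0 0 0 3 0
  0 0 0 0 0
  0 0 0 0 0
After step 5: ants at (1,3),(1,3),(0,2)
  0 0 1 2 0
  0 0 0 6 0
  0 0 0 0 0
  0 0 0 0 0

0 0 1 2 0
0 0 0 6 0
0 0 0 0 0
0 0 0 0 0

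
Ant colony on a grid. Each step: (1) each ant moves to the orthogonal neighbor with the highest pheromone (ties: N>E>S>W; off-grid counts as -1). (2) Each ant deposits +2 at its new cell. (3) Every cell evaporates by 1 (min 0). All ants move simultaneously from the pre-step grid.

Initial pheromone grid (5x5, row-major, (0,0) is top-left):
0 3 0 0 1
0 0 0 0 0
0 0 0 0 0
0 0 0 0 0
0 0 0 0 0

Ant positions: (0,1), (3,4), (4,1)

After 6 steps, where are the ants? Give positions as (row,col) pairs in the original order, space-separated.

Step 1: ant0:(0,1)->E->(0,2) | ant1:(3,4)->N->(2,4) | ant2:(4,1)->N->(3,1)
  grid max=2 at (0,1)
Step 2: ant0:(0,2)->W->(0,1) | ant1:(2,4)->N->(1,4) | ant2:(3,1)->N->(2,1)
  grid max=3 at (0,1)
Step 3: ant0:(0,1)->E->(0,2) | ant1:(1,4)->N->(0,4) | ant2:(2,1)->N->(1,1)
  grid max=2 at (0,1)
Step 4: ant0:(0,2)->W->(0,1) | ant1:(0,4)->S->(1,4) | ant2:(1,1)->N->(0,1)
  grid max=5 at (0,1)
Step 5: ant0:(0,1)->E->(0,2) | ant1:(1,4)->N->(0,4) | ant2:(0,1)->E->(0,2)
  grid max=4 at (0,1)
Step 6: ant0:(0,2)->W->(0,1) | ant1:(0,4)->S->(1,4) | ant2:(0,2)->W->(0,1)
  grid max=7 at (0,1)

(0,1) (1,4) (0,1)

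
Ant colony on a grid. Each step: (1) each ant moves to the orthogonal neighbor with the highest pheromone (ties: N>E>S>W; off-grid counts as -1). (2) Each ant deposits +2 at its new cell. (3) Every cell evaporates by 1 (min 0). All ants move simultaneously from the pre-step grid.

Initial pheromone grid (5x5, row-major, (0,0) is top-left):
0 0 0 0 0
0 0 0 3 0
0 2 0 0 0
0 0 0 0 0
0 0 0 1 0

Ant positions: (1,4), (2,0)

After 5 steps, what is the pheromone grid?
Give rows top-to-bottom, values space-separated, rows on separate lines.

After step 1: ants at (1,3),(2,1)
  0 0 0 0 0
  0 0 0 4 0
  0 3 0 0 0
  0 0 0 0 0
  0 0 0 0 0
After step 2: ants at (0,3),(1,1)
  0 0 0 1 0
  0 1 0 3 0
  0 2 0 0 0
  0 0 0 0 0
  0 0 0 0 0
After step 3: ants at (1,3),(2,1)
  0 0 0 0 0
  0 0 0 4 0
  0 3 0 0 0
  0 0 0 0 0
  0 0 0 0 0
After step 4: ants at (0,3),(1,1)
  0 0 0 1 0
  0 1 0 3 0
  0 2 0 0 0
  0 0 0 0 0
  0 0 0 0 0
After step 5: ants at (1,3),(2,1)
  0 0 0 0 0
  0 0 0 4 0
  0 3 0 0 0
  0 0 0 0 0
  0 0 0 0 0

0 0 0 0 0
0 0 0 4 0
0 3 0 0 0
0 0 0 0 0
0 0 0 0 0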